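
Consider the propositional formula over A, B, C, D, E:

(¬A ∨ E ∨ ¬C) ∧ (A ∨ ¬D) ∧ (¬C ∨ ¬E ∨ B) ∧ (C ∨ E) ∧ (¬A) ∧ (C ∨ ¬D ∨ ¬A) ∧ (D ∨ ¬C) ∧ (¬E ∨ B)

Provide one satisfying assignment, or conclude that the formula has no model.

A: False, B: True, C: False, D: False, E: True

(¬A) alone gives A = False.
(¬D) alone gives D = False.
(¬C) alone gives C = False.
(E) alone gives E = True.
(B) alone gives B = True.
This assignment satisfies each clause.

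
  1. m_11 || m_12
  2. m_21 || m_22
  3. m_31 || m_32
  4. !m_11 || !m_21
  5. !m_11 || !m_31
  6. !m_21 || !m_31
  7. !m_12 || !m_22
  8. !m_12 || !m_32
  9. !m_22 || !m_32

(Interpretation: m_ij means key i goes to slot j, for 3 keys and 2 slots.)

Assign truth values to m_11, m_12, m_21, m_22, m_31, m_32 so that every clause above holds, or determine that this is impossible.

Branch on m_11: set m_11 = true.
From the singleton clause (!m_21), m_21 = false.
From the singleton clause (m_22), m_22 = true.
From the singleton clause (!m_31), m_31 = false.
From the singleton clause (m_32), m_32 = true.
But (!m_32) is also a unit clause — contradiction.
Undo m_11 and try m_11 = false.
From the singleton clause (m_12), m_12 = true.
From the singleton clause (!m_22), m_22 = false.
From the singleton clause (m_21), m_21 = true.
From the singleton clause (!m_31), m_31 = false.
From the singleton clause (m_32), m_32 = true.
But (!m_32) is also a unit clause — contradiction.
Both values of m_11 lead to a conflict.

UNSATISFIABLE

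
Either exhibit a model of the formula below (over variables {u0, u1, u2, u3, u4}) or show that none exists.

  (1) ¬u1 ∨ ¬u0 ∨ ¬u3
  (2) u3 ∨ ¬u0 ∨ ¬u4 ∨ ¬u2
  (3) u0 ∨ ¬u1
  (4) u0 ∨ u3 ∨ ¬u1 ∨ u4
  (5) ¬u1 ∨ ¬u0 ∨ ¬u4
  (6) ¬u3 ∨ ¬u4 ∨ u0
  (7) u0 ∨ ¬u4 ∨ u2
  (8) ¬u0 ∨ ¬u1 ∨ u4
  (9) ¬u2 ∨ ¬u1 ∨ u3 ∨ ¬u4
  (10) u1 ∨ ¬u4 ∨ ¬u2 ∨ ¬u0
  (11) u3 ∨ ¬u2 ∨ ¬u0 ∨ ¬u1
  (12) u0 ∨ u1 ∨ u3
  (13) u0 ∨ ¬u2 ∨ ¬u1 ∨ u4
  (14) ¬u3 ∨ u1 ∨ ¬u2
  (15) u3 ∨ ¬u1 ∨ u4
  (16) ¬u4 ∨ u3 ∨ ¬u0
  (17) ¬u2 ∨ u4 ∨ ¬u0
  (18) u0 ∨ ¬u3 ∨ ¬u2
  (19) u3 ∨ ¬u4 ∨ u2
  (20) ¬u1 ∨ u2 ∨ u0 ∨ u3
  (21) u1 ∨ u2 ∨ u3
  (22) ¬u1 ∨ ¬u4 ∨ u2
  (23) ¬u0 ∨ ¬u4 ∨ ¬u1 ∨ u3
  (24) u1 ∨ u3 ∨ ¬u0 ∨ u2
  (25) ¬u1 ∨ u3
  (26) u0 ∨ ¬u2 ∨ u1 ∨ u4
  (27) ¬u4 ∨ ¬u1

u0 ↦ False,  u1 ↦ False,  u2 ↦ False,  u3 ↦ True,  u4 ↦ False

Case u0 = False:
(¬u1) alone gives u1 = False.
(u3) alone gives u3 = True.
(¬u4) alone gives u4 = False.
(¬u2) alone gives u2 = False.
All clauses are satisfied.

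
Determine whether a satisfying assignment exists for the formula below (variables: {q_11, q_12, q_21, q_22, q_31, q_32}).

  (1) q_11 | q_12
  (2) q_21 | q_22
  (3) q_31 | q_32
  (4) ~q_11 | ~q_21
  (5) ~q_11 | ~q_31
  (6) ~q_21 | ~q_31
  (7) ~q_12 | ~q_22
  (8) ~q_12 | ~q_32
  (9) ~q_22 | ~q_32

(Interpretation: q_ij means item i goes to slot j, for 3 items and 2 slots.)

Try q_11 = 1.
From the singleton clause (~q_21), q_21 = 0.
From the singleton clause (q_22), q_22 = 1.
From the singleton clause (~q_31), q_31 = 0.
From the singleton clause (q_32), q_32 = 1.
Now (~q_32) is unsatisfied and unit — conflict.
Backtrack on q_11: now try q_11 = 0.
From the singleton clause (q_12), q_12 = 1.
From the singleton clause (~q_22), q_22 = 0.
From the singleton clause (q_21), q_21 = 1.
From the singleton clause (~q_31), q_31 = 0.
From the singleton clause (q_32), q_32 = 1.
Now (~q_32) is unsatisfied and unit — conflict.
Both values of q_11 lead to a conflict.
No assignment satisfies every clause.

No, unsatisfiable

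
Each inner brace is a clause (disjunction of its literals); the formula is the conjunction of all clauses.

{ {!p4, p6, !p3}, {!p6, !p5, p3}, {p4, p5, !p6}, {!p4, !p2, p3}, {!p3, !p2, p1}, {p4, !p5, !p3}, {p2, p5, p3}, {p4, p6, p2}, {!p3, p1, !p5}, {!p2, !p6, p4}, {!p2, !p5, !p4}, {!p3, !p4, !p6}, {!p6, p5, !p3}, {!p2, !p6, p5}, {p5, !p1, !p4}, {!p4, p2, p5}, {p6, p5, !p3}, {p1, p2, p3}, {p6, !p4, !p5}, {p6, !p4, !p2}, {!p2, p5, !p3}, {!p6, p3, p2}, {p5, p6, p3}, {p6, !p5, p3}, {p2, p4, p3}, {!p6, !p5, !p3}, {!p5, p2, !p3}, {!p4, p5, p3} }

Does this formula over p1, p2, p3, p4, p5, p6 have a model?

No

Case p4 = false:
Case p5 = true:
Unit clause (!p3) forces p3 = false.
Unit clause (!p6) forces p6 = false.
But (p6) is also a unit clause — contradiction.
Undo p5 and try p5 = false.
Unit clause (!p6) forces p6 = false.
Unit clause (p2) forces p2 = true.
Unit clause (!p3) forces p3 = false.
But (p3) is also a unit clause — contradiction.
Both values of p5 lead to a conflict.
Undo p4 and try p4 = true.
Case p6 = true:
Unit clause (!p3) forces p3 = false.
Unit clause (!p5) forces p5 = false.
But (p5) is also a unit clause — contradiction.
Undo p6 and try p6 = false.
Unit clause (!p3) forces p3 = false.
Unit clause (!p2) forces p2 = false.
Unit clause (p5) forces p5 = true.
But (!p5) is also a unit clause — contradiction.
Both values of p6 lead to a conflict.
Both values of p4 lead to a conflict.
No assignment satisfies every clause.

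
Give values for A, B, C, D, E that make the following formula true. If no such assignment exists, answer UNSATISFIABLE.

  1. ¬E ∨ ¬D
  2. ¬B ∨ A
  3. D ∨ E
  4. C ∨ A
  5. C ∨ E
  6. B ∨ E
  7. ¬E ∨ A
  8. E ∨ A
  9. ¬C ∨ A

Branch on E: set E = True.
From the singleton clause (¬D), D = False.
From the singleton clause (A), A = True.
All clauses hold; B, C can take either value.

A ↦ True, B ↦ True, C ↦ False, D ↦ False, E ↦ True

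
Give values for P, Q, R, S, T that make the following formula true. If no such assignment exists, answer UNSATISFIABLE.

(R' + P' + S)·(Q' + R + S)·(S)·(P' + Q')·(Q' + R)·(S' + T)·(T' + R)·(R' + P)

The clause (S) is unit, so S = 1.
The clause (T) is unit, so T = 1.
The clause (R) is unit, so R = 1.
The clause (P) is unit, so P = 1.
The clause (Q') is unit, so Q = 0.
All clauses are satisfied.

P ↦ 1,  Q ↦ 0,  R ↦ 1,  S ↦ 1,  T ↦ 1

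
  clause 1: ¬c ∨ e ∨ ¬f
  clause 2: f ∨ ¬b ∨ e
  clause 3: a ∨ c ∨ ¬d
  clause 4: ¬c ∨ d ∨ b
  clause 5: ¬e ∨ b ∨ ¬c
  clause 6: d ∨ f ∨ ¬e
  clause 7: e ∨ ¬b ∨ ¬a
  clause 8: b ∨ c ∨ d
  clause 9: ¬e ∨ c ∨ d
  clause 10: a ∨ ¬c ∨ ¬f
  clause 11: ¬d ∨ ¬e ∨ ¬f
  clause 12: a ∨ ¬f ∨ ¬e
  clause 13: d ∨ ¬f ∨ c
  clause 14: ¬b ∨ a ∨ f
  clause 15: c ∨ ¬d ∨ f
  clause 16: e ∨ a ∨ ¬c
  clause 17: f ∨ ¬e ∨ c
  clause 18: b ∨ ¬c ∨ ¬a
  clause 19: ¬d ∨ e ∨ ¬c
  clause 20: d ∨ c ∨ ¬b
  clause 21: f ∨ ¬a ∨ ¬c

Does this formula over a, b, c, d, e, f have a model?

Case c = True:
Case e = True:
Unit clause (b) forces b = True.
Case d = False:
Unit clause (f) forces f = True.
Unit clause (a) forces a = True.
This assignment satisfies each clause.
A satisfying assignment: a ↦ True,  b ↦ True,  c ↦ True,  d ↦ False,  e ↦ True,  f ↦ True.

Yes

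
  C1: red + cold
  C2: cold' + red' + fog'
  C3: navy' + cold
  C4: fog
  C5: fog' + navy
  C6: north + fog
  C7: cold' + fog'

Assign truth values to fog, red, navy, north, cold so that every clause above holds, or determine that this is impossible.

UNSATISFIABLE

(fog) alone gives fog = 1.
(navy) alone gives navy = 1.
(cold) alone gives cold = 1.
Now (cold') is unsatisfied and unit — conflict.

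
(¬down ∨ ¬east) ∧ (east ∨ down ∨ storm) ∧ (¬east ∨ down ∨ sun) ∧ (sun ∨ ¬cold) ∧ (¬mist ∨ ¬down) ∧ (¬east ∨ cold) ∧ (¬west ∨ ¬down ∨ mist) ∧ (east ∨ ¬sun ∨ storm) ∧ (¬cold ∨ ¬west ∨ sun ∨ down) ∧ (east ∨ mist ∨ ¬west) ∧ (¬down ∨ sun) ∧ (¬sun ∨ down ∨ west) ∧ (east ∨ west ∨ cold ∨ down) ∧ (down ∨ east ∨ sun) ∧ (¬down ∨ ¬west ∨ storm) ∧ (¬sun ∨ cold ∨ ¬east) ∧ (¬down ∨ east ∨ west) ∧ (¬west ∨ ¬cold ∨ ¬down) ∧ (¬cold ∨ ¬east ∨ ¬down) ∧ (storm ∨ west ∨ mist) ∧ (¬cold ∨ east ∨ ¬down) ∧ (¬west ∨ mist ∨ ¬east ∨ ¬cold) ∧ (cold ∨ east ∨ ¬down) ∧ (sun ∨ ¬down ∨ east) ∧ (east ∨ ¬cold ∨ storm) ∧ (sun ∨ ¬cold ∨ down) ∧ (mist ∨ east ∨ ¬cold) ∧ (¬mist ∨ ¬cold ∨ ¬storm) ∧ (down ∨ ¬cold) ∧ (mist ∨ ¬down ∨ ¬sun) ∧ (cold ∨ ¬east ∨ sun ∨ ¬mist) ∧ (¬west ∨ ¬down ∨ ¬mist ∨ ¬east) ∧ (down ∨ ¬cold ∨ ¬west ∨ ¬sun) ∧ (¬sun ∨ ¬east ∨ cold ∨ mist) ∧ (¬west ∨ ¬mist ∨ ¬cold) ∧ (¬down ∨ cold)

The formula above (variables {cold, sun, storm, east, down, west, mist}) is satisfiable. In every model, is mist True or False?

Suppose mist = False.
Case down = False:
From the singleton clause (¬cold), cold = False.
From the singleton clause (¬east), east = False.
From the singleton clause (storm), storm = True.
From the singleton clause (¬west), west = False.
That conflicts with the unit clause (west).
So down must be the other value — set down = True.
From the singleton clause (¬east), east = False.
From the singleton clause (¬west), west = False.
That conflicts with the unit clause (west).
Both values of down lead to a conflict.
So every satisfying assignment has mist = True.

True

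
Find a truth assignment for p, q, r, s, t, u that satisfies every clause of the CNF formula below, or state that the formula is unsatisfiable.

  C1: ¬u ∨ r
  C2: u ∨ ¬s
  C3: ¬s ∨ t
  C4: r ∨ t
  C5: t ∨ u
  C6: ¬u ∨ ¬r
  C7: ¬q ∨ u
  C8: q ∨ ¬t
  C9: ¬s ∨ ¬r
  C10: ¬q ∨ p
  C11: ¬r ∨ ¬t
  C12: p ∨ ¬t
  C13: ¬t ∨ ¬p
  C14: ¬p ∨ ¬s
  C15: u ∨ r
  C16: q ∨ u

UNSATISFIABLE

Branch on u: set u = False.
(¬s) alone gives s = False.
(t) alone gives t = True.
(¬q) alone gives q = False.
Now (q) is unsatisfied and unit — conflict.
That branch fails; take u = True instead.
(r) alone gives r = True.
Now (¬r) is unsatisfied and unit — conflict.
Either choice for u ends in contradiction.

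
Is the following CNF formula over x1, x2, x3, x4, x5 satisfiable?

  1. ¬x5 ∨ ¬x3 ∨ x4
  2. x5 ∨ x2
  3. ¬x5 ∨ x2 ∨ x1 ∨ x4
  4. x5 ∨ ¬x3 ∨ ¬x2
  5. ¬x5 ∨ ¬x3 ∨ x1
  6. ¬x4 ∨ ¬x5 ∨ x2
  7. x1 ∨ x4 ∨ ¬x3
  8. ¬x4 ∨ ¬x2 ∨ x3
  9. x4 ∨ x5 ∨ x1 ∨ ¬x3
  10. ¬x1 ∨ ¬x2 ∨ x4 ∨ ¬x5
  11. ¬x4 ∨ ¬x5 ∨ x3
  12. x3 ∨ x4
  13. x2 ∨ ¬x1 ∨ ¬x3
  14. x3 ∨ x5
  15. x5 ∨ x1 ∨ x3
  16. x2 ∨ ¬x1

Suppose x5 = True.
Suppose x3 = True.
From the singleton clause (x4), x4 = True.
From the singleton clause (x1), x1 = True.
From the singleton clause (x2), x2 = True.
This assignment satisfies each clause.
A satisfying assignment: x1: True; x2: True; x3: True; x4: True; x5: True.

Yes, satisfiable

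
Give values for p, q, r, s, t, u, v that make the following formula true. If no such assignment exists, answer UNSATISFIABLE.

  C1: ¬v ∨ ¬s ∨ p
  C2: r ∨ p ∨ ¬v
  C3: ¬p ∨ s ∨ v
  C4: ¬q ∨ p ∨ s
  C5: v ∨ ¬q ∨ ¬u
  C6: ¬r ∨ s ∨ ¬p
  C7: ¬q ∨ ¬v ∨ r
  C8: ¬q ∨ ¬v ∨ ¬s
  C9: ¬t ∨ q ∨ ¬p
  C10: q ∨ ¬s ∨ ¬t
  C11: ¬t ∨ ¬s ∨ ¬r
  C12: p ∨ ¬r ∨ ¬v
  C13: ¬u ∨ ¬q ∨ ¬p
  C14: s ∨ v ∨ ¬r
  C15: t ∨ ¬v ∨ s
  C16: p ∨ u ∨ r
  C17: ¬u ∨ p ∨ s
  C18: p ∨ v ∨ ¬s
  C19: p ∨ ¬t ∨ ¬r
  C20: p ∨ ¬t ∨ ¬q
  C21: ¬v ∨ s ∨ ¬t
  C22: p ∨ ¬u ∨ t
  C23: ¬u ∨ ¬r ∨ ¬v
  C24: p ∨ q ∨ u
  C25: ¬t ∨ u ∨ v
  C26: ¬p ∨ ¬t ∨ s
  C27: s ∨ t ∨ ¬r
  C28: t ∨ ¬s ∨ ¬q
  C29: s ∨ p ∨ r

Suppose v = True.
Suppose s = True.
From the singleton clause (p), p = True.
From the singleton clause (¬q), q = False.
From the singleton clause (¬t), t = False.
Suppose u = True.
From the singleton clause (¬r), r = False.
This assignment satisfies each clause.

p ↦ True, q ↦ False, r ↦ False, s ↦ True, t ↦ False, u ↦ True, v ↦ True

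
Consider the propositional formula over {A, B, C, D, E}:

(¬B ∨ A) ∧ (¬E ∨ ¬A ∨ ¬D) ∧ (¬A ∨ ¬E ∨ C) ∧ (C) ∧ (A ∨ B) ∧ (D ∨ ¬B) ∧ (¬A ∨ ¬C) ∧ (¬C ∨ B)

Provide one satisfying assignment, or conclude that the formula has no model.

UNSATISFIABLE

From the singleton clause (C), C = True.
From the singleton clause (¬A), A = False.
From the singleton clause (¬B), B = False.
Now (B) is unsatisfied and unit — conflict.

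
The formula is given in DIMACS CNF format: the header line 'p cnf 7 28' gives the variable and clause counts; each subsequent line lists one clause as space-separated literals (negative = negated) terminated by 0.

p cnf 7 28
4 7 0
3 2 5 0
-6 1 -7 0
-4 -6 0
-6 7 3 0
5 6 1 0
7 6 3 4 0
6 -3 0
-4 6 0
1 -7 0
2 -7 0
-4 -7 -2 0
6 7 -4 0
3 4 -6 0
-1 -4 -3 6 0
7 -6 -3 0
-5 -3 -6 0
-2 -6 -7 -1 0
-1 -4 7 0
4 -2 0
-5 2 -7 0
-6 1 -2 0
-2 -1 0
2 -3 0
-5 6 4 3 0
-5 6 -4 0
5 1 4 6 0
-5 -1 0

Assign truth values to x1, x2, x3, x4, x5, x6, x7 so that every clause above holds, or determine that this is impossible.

UNSATISFIABLE

Suppose x4 = True.
The clause (¬x6) is unit, so x6 = False.
That conflicts with the unit clause (x6).
So x4 must be the other value — set x4 = False.
The clause (x7) is unit, so x7 = True.
The clause (x1) is unit, so x1 = True.
The clause (x2) is unit, so x2 = True.
That conflicts with the unit clause (¬x2).
Both values of x4 lead to a conflict.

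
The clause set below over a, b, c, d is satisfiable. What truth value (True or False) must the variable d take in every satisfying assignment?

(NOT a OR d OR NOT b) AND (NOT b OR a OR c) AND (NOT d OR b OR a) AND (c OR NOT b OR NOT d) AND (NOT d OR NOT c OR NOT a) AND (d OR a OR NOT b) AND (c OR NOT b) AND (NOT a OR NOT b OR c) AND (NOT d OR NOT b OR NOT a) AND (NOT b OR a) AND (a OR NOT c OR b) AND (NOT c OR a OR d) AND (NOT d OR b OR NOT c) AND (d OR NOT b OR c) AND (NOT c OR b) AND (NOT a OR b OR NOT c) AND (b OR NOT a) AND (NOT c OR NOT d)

False

Suppose d = true.
From the singleton clause (NOT c), c = false.
From the singleton clause (NOT b), b = false.
From the singleton clause (a), a = true.
But (NOT a) is also a unit clause — contradiction.
So every satisfying assignment has d = False.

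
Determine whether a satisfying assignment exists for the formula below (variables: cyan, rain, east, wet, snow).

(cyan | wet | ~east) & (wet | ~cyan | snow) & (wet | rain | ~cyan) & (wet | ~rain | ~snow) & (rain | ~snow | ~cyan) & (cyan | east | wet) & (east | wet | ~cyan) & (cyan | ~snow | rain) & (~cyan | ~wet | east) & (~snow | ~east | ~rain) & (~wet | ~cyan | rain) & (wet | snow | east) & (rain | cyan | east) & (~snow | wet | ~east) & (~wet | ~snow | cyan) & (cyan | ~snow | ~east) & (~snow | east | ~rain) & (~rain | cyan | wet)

Branch on cyan: set cyan = 0.
Branch on wet: set wet = 1.
(~snow) alone gives snow = 0.
Branch on rain: set rain = 0.
(east) alone gives east = 1.
All clauses are satisfied.
A satisfying assignment: cyan ↦ 0; rain ↦ 0; east ↦ 1; wet ↦ 1; snow ↦ 0.

Yes, satisfiable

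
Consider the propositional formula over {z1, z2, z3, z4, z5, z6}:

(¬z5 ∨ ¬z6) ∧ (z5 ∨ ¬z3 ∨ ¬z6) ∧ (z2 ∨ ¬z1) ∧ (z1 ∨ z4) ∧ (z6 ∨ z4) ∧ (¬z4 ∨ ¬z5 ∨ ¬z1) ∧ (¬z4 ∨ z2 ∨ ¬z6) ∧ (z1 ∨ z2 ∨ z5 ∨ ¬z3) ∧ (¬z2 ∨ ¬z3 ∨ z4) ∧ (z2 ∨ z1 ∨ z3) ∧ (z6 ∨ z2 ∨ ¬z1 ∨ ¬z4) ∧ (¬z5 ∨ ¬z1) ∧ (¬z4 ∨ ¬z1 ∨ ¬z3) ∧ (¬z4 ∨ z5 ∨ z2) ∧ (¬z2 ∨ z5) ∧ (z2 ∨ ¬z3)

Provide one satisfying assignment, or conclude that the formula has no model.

z1 ↦ False,  z2 ↦ True,  z3 ↦ True,  z4 ↦ True,  z5 ↦ True,  z6 ↦ False

Branch on z5: set z5 = True.
The clause (¬z6) is unit, so z6 = False.
The clause (z4) is unit, so z4 = True.
The clause (¬z1) is unit, so z1 = False.
Branch on z2: set z2 = True.
No clause remains; z3 is free.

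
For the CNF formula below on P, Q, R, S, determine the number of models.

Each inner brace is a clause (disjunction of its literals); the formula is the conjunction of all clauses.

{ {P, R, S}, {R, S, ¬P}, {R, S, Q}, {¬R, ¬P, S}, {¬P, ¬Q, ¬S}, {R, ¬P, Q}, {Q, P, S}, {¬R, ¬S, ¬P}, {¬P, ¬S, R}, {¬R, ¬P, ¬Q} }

5

There are 2^4 = 16 truth assignments over (P, Q, R, S).
Check each against the 10 clauses (columns in the order P, Q, R, S):
  F F F F  ✗ fails (P ∨ R ∨ S)
  F F F T  ✓ satisfies all
  F F T F  ✗ fails (Q ∨ P ∨ S)
  F F T T  ✓ satisfies all
  F T F F  ✗ fails (P ∨ R ∨ S)
  F T F T  ✓ satisfies all
  F T T F  ✓ satisfies all
  F T T T  ✓ satisfies all
  T F F F  ✗ fails (R ∨ S ∨ ¬P)
  T F F T  ✗ fails (R ∨ ¬P ∨ Q)
  T F T F  ✗ fails (¬R ∨ ¬P ∨ S)
  T F T T  ✗ fails (¬R ∨ ¬S ∨ ¬P)
  T T F F  ✗ fails (R ∨ S ∨ ¬P)
  T T F T  ✗ fails (¬P ∨ ¬Q ∨ ¬S)
  T T T F  ✗ fails (¬R ∨ ¬P ∨ S)
  T T T T  ✗ fails (¬P ∨ ¬Q ∨ ¬S)
5 of the 16 rows are models.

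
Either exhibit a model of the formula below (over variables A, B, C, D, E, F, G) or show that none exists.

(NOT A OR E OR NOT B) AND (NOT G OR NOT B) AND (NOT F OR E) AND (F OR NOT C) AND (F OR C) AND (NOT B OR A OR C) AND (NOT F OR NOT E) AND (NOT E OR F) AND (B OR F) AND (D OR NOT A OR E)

UNSATISFIABLE

Suppose G = false.
Suppose F = false.
Unit clause (NOT C) forces C = false.
Now (C) is unsatisfied and unit — conflict.
That branch fails; take F = true instead.
Unit clause (E) forces E = true.
Now (NOT E) is unsatisfied and unit — conflict.
Neither F = true nor F = false works.
That branch fails; take G = true instead.
Unit clause (NOT B) forces B = false.
Unit clause (F) forces F = true.
Unit clause (E) forces E = true.
Now (NOT E) is unsatisfied and unit — conflict.
Neither G = true nor G = false works.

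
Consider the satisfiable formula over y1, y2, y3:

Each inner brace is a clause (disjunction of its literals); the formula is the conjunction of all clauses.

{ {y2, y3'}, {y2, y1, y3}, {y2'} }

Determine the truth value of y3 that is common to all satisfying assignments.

False

Suppose y3 = 1.
Unit clause (y2) forces y2 = 1.
Now (y2') is unsatisfied and unit — conflict.
So every satisfying assignment has y3 = False.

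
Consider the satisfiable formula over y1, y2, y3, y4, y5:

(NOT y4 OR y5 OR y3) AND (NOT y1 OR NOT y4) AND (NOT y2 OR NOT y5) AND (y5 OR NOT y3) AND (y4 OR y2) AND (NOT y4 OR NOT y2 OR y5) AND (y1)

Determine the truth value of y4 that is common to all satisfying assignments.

Suppose y4 = true.
Unit clause (NOT y1) forces y1 = false.
Now (y1) is unsatisfied and unit — conflict.
So every satisfying assignment has y4 = False.

False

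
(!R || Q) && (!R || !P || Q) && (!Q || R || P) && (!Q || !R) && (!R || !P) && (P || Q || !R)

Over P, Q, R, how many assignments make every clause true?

There are 2^3 = 8 truth assignments over (P, Q, R).
Check each against the 6 clauses (columns in the order P, Q, R):
  F F F  ✓ satisfies all
  F F T  ✗ fails (!R || Q)
  F T F  ✗ fails (!Q || R || P)
  F T T  ✗ fails (!Q || !R)
  T F F  ✓ satisfies all
  T F T  ✗ fails (!R || Q)
  T T F  ✓ satisfies all
  T T T  ✗ fails (!Q || !R)
3 of the 8 rows are models.

3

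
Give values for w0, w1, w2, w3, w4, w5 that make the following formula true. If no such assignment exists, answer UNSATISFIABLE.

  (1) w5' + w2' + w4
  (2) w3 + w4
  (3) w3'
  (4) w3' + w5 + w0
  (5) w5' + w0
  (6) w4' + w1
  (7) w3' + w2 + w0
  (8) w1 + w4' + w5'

From the singleton clause (w3'), w3 = 0.
From the singleton clause (w4), w4 = 1.
From the singleton clause (w1), w1 = 1.
Branch on w5: set w5 = 0.
No clause remains; w0, w2 are free.

w0: 1, w1: 1, w2: 0, w3: 0, w4: 1, w5: 0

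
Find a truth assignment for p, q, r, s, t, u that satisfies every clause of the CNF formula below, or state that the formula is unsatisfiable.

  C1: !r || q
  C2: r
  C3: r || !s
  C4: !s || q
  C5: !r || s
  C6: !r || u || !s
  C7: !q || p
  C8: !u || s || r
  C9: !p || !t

(r) alone gives r = true.
(q) alone gives q = true.
(s) alone gives s = true.
(u) alone gives u = true.
(p) alone gives p = true.
(!t) alone gives t = false.
This assignment satisfies each clause.

p ↦ true; q ↦ true; r ↦ true; s ↦ true; t ↦ false; u ↦ true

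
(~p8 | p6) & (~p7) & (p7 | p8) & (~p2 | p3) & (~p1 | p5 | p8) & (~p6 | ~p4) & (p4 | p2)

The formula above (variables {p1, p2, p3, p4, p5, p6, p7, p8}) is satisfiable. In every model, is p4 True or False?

Suppose p4 = 1.
From the singleton clause (~p7), p7 = 0.
From the singleton clause (p8), p8 = 1.
From the singleton clause (p6), p6 = 1.
That conflicts with the unit clause (~p6).
So every satisfying assignment has p4 = False.

False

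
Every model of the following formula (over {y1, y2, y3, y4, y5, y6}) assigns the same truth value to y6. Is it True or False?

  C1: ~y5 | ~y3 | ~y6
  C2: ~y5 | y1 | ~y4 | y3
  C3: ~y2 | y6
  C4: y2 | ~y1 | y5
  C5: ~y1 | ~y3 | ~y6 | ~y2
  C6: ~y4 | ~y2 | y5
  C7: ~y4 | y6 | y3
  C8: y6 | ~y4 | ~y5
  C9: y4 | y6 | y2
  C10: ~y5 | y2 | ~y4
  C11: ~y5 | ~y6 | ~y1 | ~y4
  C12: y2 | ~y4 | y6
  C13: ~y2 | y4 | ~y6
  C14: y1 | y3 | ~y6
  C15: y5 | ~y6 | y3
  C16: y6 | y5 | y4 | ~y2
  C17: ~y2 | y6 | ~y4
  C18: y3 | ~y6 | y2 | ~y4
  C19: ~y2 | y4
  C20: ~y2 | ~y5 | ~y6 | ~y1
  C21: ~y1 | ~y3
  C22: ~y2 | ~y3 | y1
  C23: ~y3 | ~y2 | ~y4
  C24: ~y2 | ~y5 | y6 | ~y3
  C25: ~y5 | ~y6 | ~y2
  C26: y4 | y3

Suppose y6 = 0.
(~y2) alone gives y2 = 0.
(y4) alone gives y4 = 1.
But (~y4) is also a unit clause — contradiction.
So every satisfying assignment has y6 = True.

True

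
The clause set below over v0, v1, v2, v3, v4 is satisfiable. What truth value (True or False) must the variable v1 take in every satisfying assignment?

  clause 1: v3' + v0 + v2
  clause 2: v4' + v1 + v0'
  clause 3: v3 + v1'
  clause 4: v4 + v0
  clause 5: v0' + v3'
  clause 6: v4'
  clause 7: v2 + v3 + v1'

False

Suppose v1 = 1.
The clause (v3) is unit, so v3 = 1.
The clause (v0') is unit, so v0 = 0.
The clause (v2) is unit, so v2 = 1.
The clause (v4) is unit, so v4 = 1.
But (v4') is also a unit clause — contradiction.
So every satisfying assignment has v1 = False.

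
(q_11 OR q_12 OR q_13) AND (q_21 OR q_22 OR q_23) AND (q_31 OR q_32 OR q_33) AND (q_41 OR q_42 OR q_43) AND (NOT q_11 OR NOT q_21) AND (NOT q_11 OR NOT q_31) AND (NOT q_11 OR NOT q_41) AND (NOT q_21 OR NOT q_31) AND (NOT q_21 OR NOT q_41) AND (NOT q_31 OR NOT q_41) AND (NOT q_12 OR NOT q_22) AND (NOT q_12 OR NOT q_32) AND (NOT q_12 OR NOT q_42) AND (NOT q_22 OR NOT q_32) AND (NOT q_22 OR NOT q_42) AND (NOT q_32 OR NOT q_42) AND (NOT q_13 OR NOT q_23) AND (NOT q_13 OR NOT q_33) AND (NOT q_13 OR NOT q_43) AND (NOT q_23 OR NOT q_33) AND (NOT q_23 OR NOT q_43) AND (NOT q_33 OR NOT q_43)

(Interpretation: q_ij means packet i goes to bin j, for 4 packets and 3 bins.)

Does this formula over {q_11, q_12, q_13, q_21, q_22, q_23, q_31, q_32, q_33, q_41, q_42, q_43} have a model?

Unsatisfiable

Branch on q_11: set q_11 = false.
Branch on q_12: set q_12 = true.
(NOT q_22) alone gives q_22 = false.
(NOT q_32) alone gives q_32 = false.
(NOT q_42) alone gives q_42 = false.
Branch on q_21: set q_21 = true.
(NOT q_31) alone gives q_31 = false.
(q_33) alone gives q_33 = true.
(NOT q_41) alone gives q_41 = false.
(q_43) alone gives q_43 = true.
That conflicts with the unit clause (NOT q_43).
So q_21 must be the other value — set q_21 = false.
(q_23) alone gives q_23 = true.
(NOT q_13) alone gives q_13 = false.
(NOT q_33) alone gives q_33 = false.
(q_31) alone gives q_31 = true.
(NOT q_41) alone gives q_41 = false.
(q_43) alone gives q_43 = true.
That conflicts with the unit clause (NOT q_43).
Either choice for q_21 ends in contradiction.
So q_12 must be the other value — set q_12 = false.
(q_13) alone gives q_13 = true.
(NOT q_23) alone gives q_23 = false.
(NOT q_33) alone gives q_33 = false.
(NOT q_43) alone gives q_43 = false.
Branch on q_21: set q_21 = true.
(NOT q_31) alone gives q_31 = false.
(q_32) alone gives q_32 = true.
(NOT q_41) alone gives q_41 = false.
(q_42) alone gives q_42 = true.
That conflicts with the unit clause (NOT q_42).
So q_21 must be the other value — set q_21 = false.
(q_22) alone gives q_22 = true.
(NOT q_32) alone gives q_32 = false.
(q_31) alone gives q_31 = true.
(NOT q_41) alone gives q_41 = false.
(q_42) alone gives q_42 = true.
That conflicts with the unit clause (NOT q_42).
Either choice for q_21 ends in contradiction.
Either choice for q_12 ends in contradiction.
So q_11 must be the other value — set q_11 = true.
(NOT q_21) alone gives q_21 = false.
(NOT q_31) alone gives q_31 = false.
(NOT q_41) alone gives q_41 = false.
Branch on q_22: set q_22 = true.
(NOT q_12) alone gives q_12 = false.
(NOT q_32) alone gives q_32 = false.
(q_33) alone gives q_33 = true.
(NOT q_42) alone gives q_42 = false.
(q_43) alone gives q_43 = true.
That conflicts with the unit clause (NOT q_43).
So q_22 must be the other value — set q_22 = false.
(q_23) alone gives q_23 = true.
(NOT q_13) alone gives q_13 = false.
(NOT q_33) alone gives q_33 = false.
(q_32) alone gives q_32 = true.
(NOT q_12) alone gives q_12 = false.
(NOT q_42) alone gives q_42 = false.
(q_43) alone gives q_43 = true.
That conflicts with the unit clause (NOT q_43).
Either choice for q_22 ends in contradiction.
Either choice for q_11 ends in contradiction.
No assignment satisfies every clause.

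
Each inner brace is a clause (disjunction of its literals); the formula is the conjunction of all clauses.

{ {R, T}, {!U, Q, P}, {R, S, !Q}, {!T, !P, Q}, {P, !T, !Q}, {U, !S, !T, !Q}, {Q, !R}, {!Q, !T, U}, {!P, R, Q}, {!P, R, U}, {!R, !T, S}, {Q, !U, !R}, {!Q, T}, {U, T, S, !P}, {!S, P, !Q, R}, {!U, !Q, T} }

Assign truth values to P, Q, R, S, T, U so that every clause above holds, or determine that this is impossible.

P: true, Q: true, R: false, S: true, T: true, U: true

Suppose R = false.
Unit clause (T) forces T = true.
Suppose S = true.
Suppose P = true.
Unit clause (Q) forces Q = true.
Unit clause (U) forces U = true.
This assignment satisfies each clause.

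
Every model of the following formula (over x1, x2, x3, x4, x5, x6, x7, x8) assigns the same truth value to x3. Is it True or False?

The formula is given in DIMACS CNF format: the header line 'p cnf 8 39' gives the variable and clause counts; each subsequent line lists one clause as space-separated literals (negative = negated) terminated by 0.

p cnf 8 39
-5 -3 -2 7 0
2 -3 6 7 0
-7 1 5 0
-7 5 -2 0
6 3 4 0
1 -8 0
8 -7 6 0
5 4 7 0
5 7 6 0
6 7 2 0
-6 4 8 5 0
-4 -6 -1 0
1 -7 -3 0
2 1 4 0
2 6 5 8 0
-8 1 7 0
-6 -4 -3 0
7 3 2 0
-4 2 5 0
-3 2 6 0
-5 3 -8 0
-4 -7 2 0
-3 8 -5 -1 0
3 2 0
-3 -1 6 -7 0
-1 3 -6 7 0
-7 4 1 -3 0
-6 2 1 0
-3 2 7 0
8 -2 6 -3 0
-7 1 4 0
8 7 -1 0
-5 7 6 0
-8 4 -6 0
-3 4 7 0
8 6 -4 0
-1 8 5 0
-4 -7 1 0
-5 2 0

False

Suppose x3 = True.
Branch on x1: set x1 = True.
Branch on x4: set x4 = False.
(x7) alone gives x7 = True.
(x6) alone gives x6 = True.
(¬x8) alone gives x8 = False.
(x5) alone gives x5 = True.
That conflicts with the unit clause (¬x5).
Backtrack on x4: now try x4 = True.
(¬x6) alone gives x6 = False.
(x2) alone gives x2 = True.
(¬x7) alone gives x7 = False.
(¬x5) alone gives x5 = False.
That conflicts with the unit clause (x5).
Both values of x4 lead to a conflict.
Backtrack on x1: now try x1 = False.
(¬x8) alone gives x8 = False.
(¬x7) alone gives x7 = False.
(x2) alone gives x2 = True.
(¬x5) alone gives x5 = False.
(x4) alone gives x4 = True.
(x6) alone gives x6 = True.
That conflicts with the unit clause (¬x6).
Both values of x1 lead to a conflict.
So every satisfying assignment has x3 = False.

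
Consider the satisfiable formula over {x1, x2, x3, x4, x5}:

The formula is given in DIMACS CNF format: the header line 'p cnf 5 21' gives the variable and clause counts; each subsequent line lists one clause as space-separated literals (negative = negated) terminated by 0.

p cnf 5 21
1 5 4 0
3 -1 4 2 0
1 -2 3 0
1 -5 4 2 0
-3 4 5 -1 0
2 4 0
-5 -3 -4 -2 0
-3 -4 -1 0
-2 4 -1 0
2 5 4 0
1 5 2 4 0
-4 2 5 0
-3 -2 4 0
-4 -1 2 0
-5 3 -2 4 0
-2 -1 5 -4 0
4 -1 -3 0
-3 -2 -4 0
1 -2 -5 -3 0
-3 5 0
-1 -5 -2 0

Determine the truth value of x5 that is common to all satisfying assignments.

True

Suppose x5 = False.
The clause (¬x3) is unit, so x3 = False.
Case x1 = True:
Case x4 = True:
The clause (x2) is unit, so x2 = True.
That conflicts with the unit clause (¬x2).
So x4 must be the other value — set x4 = False.
The clause (x2) is unit, so x2 = True.
That conflicts with the unit clause (¬x2).
Either choice for x4 ends in contradiction.
So x1 must be the other value — set x1 = False.
The clause (x4) is unit, so x4 = True.
The clause (¬x2) is unit, so x2 = False.
That conflicts with the unit clause (x2).
Either choice for x1 ends in contradiction.
So every satisfying assignment has x5 = True.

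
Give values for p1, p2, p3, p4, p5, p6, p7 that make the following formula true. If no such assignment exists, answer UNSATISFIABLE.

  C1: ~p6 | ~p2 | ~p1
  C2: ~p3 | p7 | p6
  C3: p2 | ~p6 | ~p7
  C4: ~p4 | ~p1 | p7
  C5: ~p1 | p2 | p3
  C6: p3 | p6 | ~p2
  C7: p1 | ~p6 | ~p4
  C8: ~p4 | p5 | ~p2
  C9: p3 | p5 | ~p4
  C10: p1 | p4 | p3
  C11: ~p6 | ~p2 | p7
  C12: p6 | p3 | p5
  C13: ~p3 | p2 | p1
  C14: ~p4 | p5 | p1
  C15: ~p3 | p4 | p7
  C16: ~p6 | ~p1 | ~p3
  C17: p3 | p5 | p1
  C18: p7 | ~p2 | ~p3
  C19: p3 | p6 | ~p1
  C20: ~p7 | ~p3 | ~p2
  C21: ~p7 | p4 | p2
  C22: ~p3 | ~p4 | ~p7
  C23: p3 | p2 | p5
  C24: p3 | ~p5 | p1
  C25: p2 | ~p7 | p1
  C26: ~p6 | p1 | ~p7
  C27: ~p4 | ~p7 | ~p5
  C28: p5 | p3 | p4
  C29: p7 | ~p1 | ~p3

Case p6 = 0:
Case p3 = 0:
From the singleton clause (~p2), p2 = 0.
From the singleton clause (~p1), p1 = 0.
From the singleton clause (p4), p4 = 1.
From the singleton clause (p5), p5 = 1.
That conflicts with the unit clause (~p5).
That branch fails; take p3 = 1 instead.
From the singleton clause (p7), p7 = 1.
From the singleton clause (~p2), p2 = 0.
From the singleton clause (p1), p1 = 1.
From the singleton clause (p4), p4 = 1.
That conflicts with the unit clause (~p4).
Neither p3 = 1 nor p3 = 0 works.
That branch fails; take p6 = 1 instead.
Case p2 = 0:
From the singleton clause (~p7), p7 = 0.
Case p4 = 0:
From the singleton clause (~p3), p3 = 0.
From the singleton clause (~p1), p1 = 0.
That conflicts with the unit clause (p1).
That branch fails; take p4 = 1 instead.
From the singleton clause (~p1), p1 = 0.
That conflicts with the unit clause (p1).
Neither p4 = 1 nor p4 = 0 works.
That branch fails; take p2 = 1 instead.
From the singleton clause (~p1), p1 = 0.
From the singleton clause (~p4), p4 = 0.
From the singleton clause (p3), p3 = 1.
From the singleton clause (p7), p7 = 1.
That conflicts with the unit clause (~p7).
Neither p2 = 1 nor p2 = 0 works.
Neither p6 = 1 nor p6 = 0 works.

UNSATISFIABLE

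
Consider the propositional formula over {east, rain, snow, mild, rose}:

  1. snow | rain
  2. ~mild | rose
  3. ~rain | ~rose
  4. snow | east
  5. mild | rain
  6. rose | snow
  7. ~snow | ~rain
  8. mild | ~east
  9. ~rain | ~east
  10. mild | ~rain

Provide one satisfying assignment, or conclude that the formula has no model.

east: 1,  rain: 0,  snow: 1,  mild: 1,  rose: 1

Try snow = 1.
Unit clause (~rain) forces rain = 0.
Unit clause (mild) forces mild = 1.
Unit clause (rose) forces rose = 1.
All clauses hold; east can take either value.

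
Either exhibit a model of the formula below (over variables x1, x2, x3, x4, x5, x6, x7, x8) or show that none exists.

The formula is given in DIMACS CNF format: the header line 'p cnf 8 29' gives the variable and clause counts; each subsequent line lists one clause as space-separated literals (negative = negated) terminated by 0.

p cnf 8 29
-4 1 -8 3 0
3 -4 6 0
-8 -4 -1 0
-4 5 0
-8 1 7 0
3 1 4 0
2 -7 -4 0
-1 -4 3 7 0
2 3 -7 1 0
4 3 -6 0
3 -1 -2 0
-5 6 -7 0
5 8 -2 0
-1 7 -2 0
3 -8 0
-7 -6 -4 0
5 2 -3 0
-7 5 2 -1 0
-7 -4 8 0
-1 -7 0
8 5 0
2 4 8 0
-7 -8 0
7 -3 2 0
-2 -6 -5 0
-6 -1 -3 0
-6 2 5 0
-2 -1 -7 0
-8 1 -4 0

x1=False, x2=True, x3=True, x4=True, x5=True, x6=False, x7=False, x8=False

Try x4 = True.
From the singleton clause (x5), x5 = True.
Try x3 = True.
Try x8 = False.
From the singleton clause (¬x7), x7 = False.
From the singleton clause (x2), x2 = True.
From the singleton clause (¬x1), x1 = False.
From the singleton clause (¬x6), x6 = False.
All clauses are satisfied.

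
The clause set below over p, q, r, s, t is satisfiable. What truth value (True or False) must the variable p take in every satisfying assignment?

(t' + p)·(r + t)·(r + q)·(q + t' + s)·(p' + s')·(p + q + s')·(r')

Suppose p = 0.
Unit clause (t') forces t = 0.
Unit clause (r) forces r = 1.
But (r') is also a unit clause — contradiction.
So every satisfying assignment has p = True.

True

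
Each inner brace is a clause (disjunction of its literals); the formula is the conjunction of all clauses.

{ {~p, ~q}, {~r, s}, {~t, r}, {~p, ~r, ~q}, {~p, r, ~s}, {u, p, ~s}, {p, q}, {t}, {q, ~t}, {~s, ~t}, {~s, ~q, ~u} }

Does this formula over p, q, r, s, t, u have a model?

The clause (t) is unit, so t = 1.
The clause (r) is unit, so r = 1.
The clause (s) is unit, so s = 1.
That conflicts with the unit clause (~s).
No assignment satisfies every clause.

No, unsatisfiable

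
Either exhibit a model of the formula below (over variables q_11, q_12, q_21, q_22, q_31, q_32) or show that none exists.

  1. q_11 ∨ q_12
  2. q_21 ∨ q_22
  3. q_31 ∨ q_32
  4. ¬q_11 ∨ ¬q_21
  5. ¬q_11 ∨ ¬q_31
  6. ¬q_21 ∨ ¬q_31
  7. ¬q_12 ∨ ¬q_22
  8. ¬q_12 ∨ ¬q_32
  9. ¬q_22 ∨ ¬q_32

UNSATISFIABLE

Case q_11 = True:
The clause (¬q_21) is unit, so q_21 = False.
The clause (q_22) is unit, so q_22 = True.
The clause (¬q_31) is unit, so q_31 = False.
The clause (q_32) is unit, so q_32 = True.
That conflicts with the unit clause (¬q_32).
So q_11 must be the other value — set q_11 = False.
The clause (q_12) is unit, so q_12 = True.
The clause (¬q_22) is unit, so q_22 = False.
The clause (q_21) is unit, so q_21 = True.
The clause (¬q_31) is unit, so q_31 = False.
The clause (q_32) is unit, so q_32 = True.
That conflicts with the unit clause (¬q_32).
Both values of q_11 lead to a conflict.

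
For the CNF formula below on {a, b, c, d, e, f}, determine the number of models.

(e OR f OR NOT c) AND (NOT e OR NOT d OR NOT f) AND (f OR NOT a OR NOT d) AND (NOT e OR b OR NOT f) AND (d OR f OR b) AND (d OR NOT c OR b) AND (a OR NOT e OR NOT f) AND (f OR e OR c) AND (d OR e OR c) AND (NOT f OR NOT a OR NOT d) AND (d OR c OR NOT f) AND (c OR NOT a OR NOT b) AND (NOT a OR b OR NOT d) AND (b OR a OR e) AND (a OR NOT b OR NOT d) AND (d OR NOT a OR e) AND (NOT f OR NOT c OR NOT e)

6

There are 2^6 = 64 truth assignments over (a, b, c, d, e, f).
Split on f. With f = true, the clauses containing f are satisfied and NOT f drops from the rest; 1 of the 2^5 = 32 assignments to the other variables satisfy what remains.
With f = false, by the same count on the reduced clause set, 5 assignments work.
(One model: a=F, b=F, c=F, d=T, e=T, f=F.)
Total: 1 + 5 = 6.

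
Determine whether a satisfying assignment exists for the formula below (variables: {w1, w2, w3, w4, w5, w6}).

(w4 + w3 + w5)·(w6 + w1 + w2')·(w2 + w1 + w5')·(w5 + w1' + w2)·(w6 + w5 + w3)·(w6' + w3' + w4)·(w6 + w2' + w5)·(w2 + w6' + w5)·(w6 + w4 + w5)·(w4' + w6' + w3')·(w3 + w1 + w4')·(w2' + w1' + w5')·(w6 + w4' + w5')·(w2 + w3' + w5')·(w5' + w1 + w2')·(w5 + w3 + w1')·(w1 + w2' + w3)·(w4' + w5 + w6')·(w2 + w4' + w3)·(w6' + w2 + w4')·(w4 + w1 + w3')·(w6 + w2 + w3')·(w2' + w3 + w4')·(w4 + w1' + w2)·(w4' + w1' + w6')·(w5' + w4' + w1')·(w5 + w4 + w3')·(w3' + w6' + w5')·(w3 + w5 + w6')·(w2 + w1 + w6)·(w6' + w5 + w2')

Try w4 = 1.
Try w6 = 0.
(w5') alone gives w5 = 0.
(w3) alone gives w3 = 1.
(w2') alone gives w2 = 0.
Now (w2) is unsatisfied and unit — conflict.
So w6 must be the other value — set w6 = 1.
(w3') alone gives w3 = 0.
(w1) alone gives w1 = 1.
Now (w1') is unsatisfied and unit — conflict.
Either choice for w6 ends in contradiction.
So w4 must be the other value — set w4 = 0.
Try w3 = 1.
(w6') alone gives w6 = 0.
(w5) alone gives w5 = 1.
(w2) alone gives w2 = 1.
(w1) alone gives w1 = 1.
Now (w1') is unsatisfied and unit — conflict.
So w3 must be the other value — set w3 = 0.
(w5) alone gives w5 = 1.
Try w2 = 1.
(w1') alone gives w1 = 0.
Now (w1) is unsatisfied and unit — conflict.
So w2 must be the other value — set w2 = 0.
(w1) alone gives w1 = 1.
Now (w1') is unsatisfied and unit — conflict.
Either choice for w2 ends in contradiction.
Either choice for w3 ends in contradiction.
Either choice for w4 ends in contradiction.
No assignment satisfies every clause.

Unsatisfiable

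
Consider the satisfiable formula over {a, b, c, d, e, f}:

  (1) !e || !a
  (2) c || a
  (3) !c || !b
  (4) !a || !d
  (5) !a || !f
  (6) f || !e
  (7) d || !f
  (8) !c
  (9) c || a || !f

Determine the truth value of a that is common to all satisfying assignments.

Suppose a = false.
The clause (c) is unit, so c = true.
But (!c) is also a unit clause — contradiction.
So every satisfying assignment has a = True.

True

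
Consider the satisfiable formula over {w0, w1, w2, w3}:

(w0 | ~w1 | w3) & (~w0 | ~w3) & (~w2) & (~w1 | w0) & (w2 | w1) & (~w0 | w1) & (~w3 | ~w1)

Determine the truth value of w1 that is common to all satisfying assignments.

True

Suppose w1 = 0.
From the singleton clause (~w2), w2 = 0.
Now (w2) is unsatisfied and unit — conflict.
So every satisfying assignment has w1 = True.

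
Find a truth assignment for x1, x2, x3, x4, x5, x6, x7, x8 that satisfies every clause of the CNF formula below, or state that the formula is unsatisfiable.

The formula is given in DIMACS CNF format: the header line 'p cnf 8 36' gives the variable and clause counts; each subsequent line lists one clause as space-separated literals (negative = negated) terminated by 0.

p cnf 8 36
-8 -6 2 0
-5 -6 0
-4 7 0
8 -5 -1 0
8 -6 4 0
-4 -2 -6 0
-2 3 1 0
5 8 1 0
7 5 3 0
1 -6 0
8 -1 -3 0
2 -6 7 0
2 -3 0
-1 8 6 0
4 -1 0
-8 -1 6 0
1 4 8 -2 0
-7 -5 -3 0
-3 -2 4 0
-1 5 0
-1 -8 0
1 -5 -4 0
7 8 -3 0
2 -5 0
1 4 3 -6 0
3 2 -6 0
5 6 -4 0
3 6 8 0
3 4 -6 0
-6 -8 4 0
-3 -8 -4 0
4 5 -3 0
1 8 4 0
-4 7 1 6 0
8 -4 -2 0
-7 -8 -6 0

x1 ↦ False, x2 ↦ False, x3 ↦ False, x4 ↦ False, x5 ↦ False, x6 ↦ False, x7 ↦ True, x8 ↦ True

Suppose x5 = False.
Unit clause (¬x1) forces x1 = False.
Unit clause (x8) forces x8 = True.
Unit clause (¬x6) forces x6 = False.
Unit clause (¬x4) forces x4 = False.
Unit clause (¬x3) forces x3 = False.
Unit clause (¬x2) forces x2 = False.
Unit clause (x7) forces x7 = True.
This assignment satisfies each clause.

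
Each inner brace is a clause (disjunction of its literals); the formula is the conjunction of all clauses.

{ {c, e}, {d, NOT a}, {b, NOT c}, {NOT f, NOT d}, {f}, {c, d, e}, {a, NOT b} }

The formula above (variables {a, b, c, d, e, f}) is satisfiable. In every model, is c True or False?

Suppose c = true.
Unit clause (b) forces b = true.
Unit clause (f) forces f = true.
Unit clause (NOT d) forces d = false.
Unit clause (NOT a) forces a = false.
That conflicts with the unit clause (a).
So every satisfying assignment has c = False.

False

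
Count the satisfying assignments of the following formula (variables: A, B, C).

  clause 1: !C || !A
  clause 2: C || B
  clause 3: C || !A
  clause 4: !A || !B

3

There are 2^3 = 8 truth assignments over (A, B, C).
Split on B. With B = true, the clauses containing B are satisfied and !B drops from the rest; 2 of the 2^2 = 4 assignments to the other variables satisfy what remains.
With B = false, by the same count on the reduced clause set, 1 assignment works.
(One model: A=F, B=F, C=T.)
Total: 2 + 1 = 3.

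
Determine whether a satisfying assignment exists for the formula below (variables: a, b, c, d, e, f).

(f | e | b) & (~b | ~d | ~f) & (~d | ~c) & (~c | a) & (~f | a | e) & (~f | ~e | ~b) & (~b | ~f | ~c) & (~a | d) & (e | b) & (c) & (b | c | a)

(c) alone gives c = 1.
(~d) alone gives d = 0.
(a) alone gives a = 1.
Now (~a) is unsatisfied and unit — conflict.
No assignment satisfies every clause.

No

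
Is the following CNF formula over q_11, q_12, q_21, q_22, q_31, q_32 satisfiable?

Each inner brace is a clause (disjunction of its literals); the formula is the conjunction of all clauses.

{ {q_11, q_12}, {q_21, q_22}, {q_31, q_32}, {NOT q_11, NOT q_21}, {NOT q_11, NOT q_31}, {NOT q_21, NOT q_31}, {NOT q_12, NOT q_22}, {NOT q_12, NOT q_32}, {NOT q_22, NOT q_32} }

Try q_11 = true.
(NOT q_21) alone gives q_21 = false.
(q_22) alone gives q_22 = true.
(NOT q_31) alone gives q_31 = false.
(q_32) alone gives q_32 = true.
Now (NOT q_32) is unsatisfied and unit — conflict.
That branch fails; take q_11 = false instead.
(q_12) alone gives q_12 = true.
(NOT q_22) alone gives q_22 = false.
(q_21) alone gives q_21 = true.
(NOT q_31) alone gives q_31 = false.
(q_32) alone gives q_32 = true.
Now (NOT q_32) is unsatisfied and unit — conflict.
Either choice for q_11 ends in contradiction.
No assignment satisfies every clause.

No, unsatisfiable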